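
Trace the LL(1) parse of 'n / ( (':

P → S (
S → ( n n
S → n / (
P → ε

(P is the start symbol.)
LL(1) parsing maintains a stack (initially the start symbol over $) and the input. At each step: if the stack top is a terminal, match it against the current input token; if it is a non-terminal N, replace it with the RHS of M[N, lookahead] (the unique production whose predict set contains the lookahead).

Stack is shown with the top on the left.

Stack      Input      Action
----------------------------
P $        n / ( ( $  output P → S (
S ( $      n / ( ( $  output S → n / (
n / ( ( $  n / ( ( $  match 'n'
/ ( ( $    / ( ( $    match '/'
( ( $      ( ( $      match '('
( $        ( $        match '('
$          $          accept

The string is accepted.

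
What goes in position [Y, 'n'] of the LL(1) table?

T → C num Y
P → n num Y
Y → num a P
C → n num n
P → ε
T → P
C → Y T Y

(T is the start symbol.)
Empty (error entry)

To find M[Y, 'n'], we find productions for Y where 'n' is in the predict set (PREDICT(N → α) = (FIRST(α) \ {ε}) ∪ (FOLLOW(N) if α ⇒* ε)).

Y → num a P: PREDICT = { 'num' }

M[Y, 'n'] is empty (no production applies)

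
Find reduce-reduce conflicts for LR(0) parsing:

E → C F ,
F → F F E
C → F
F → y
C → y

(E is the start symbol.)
Yes — I4: [C → y .] vs [F → y .]

Augment with E' → E and build the canonical LR(0) collection (I0 = CLOSURE({[E' → . E]}), then GOTO on every symbol after a dot until no new states appear). It has 11 states:
  I0: { [C → . F], [C → . y], [E → . C F ,], [E' → . E], [F → . F F E], [F → . y] }  — shift
  I1: { [E → C . F ,], [F → . F F E], [F → . y] }  — shift
  I2: { [E' → E .] }  — accept
  I3: { [C → F .], [F → . F F E], [F → . y], [F → F . F E] }  — shift, reduce
  I4: { [C → y .], [F → y .] }  — 2 reduces
  I5: { [C → . F], [C → . y], [E → . C F ,], [F → . F F E], [F → . y], [F → F . F E], [F → F F . E] }  — shift
  I6: { [F → y .] }  — reduce
  I7: { [F → F F E .] }  — reduce
  I8: { [C → . F], [C → . y], [C → F .], [E → . C F ,], [F → . F F E], [F → . y], [F → F . F E], [F → F F . E] }  — shift, reduce
  I9: { [E → C F . ,], [F → . F F E], [F → . y], [F → F . F E] }  — shift
  I10: { [E → C F , .] }  — reduce

I4 contains complete items [C → y .], [F → y .] — reduce-reduce conflict.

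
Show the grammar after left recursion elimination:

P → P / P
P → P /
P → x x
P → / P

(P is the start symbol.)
P is directly left-recursive. The standard transformation for
  A → A α₁ | ... | A α_m | β₁ | ... | β_n
is
  A  → β₁ A' | ... | β_n A'
  A' → α₁ A' | ... | α_m A' | ε

P → x x becomes P → x x P'
P → / P becomes P → / P P'
P → P / P becomes P' → / P P'
P → P / becomes P' → / P'
Add P' → ε

Resulting grammar:
P → x x P'
P → / P P'
P' → / P P'
P' → / P'
P' → ε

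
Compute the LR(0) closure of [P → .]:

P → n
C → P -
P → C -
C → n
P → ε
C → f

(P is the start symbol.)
{ [P → .] }

To compute CLOSURE, for each item [A → α.Bβ] where B is a non-terminal, add [B → .γ] for all productions B → γ; repeat for the newly added items until nothing changes.

Start with: [P → .]
The dot is at the end, so nothing is added.

CLOSURE = { [P → .] }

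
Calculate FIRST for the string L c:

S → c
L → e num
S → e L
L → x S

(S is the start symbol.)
FIRST sets of the non-terminals involved (from the grammar, by fixed-point iteration):
  FIRST(L) = { 'e', 'x' }

To compute FIRST(L c), process the symbols left to right:
Symbol L is a non-terminal. Add FIRST(L) \ {ε} = { 'e', 'x' }
L is not nullable (ε ∉ FIRST(L)), so stop here.
FIRST(L c) = { 'e', 'x' }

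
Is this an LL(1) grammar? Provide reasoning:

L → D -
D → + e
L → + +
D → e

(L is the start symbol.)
No. Predict set conflict for L: { '+' }

Relevant sets:
  FIRST(D) = { '+', 'e' }

For L:
  PREDICT(L → D '-') = { '+', 'e' }
  PREDICT(L → '+' '+') = { '+' }
For D:
  PREDICT(D → '+' e) = { '+' }
  PREDICT(D → e) = { 'e' }

Conflict found: Predict set conflict for L: { '+' }
The grammar is NOT LL(1).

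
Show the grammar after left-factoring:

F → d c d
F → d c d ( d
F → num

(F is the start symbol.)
Left-factoring transforms A → αβ₁ | αβ₂ into A → αA' and A' → β₁ | β₂
(α is the longest common prefix among the alternatives). Repeat until
no nonterminal has two alternatives with a common prefix.

Round 1: F has alternatives sharing prefix 'd c d'. Introduce F': F → d c d F'
  Add: F' → ε
  Add: F' → ( d

No remaining common prefixes — done.

Resulting grammar:
F → d c d F'
F' → ε
F' → ( d
F → num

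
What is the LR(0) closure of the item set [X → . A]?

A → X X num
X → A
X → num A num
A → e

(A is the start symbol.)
To compute CLOSURE, for each item [A → α.Bβ] where B is a non-terminal, add [B → .γ] for all productions B → γ; repeat for the newly added items until nothing changes.

Start with: [X → . A]
  [X → . A] has the dot before A: add [A → . X X num], [A → . e]
  [A → . X X num] has the dot before X: add [X → . num A num]
No further items can be added.

CLOSURE = { [A → . X X num], [A → . e], [X → . A], [X → . num A num] }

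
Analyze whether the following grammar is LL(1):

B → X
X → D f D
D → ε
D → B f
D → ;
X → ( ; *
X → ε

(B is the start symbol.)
No. Predict set conflict for X: { '(' }

A grammar is LL(1) if for each non-terminal N with multiple productions, the predict sets of those productions are pairwise disjoint, where PREDICT(N → α) = (FIRST(α) \ {ε}) ∪ (FOLLOW(N) if α ⇒* ε).

Relevant sets:
  FIRST(D) = { '(', ';', 'f', ε }
  FIRST(B) = { '(', ';', 'f', ε }
  FOLLOW(X) = { $, 'f' }
  FOLLOW(D) = { $, 'f' }

For X:
  PREDICT(X → D f D) = { '(', ';', 'f' }
  PREDICT(X → '(' ';' '*') = { '(' }
  PREDICT(X → ε) = { $, 'f' }
For D:
  PREDICT(D → ε) = { $, 'f' }
  PREDICT(D → B f) = { '(', ';', 'f' }
  PREDICT(D → ';') = { ';' }
B has a single production, so nothing to check there.

Conflict found: Predict set conflict for X: { '(' }
The grammar is NOT LL(1).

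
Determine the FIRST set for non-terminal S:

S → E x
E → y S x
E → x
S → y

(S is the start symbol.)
To compute FIRST(S), examine every production with S on the left-hand side, reading each right-hand side left to right until a non-nullable symbol is reached.

FIRST sets of the other non-terminals involved (by the same procedure, iterated to a fixed point):
  FIRST(E) = { 'x', 'y' }

From S → E x:
  - E is a non-terminal: add FIRST(E) \ {ε} = { 'x', 'y' }
    E is not nullable, so stop
From S → y:
  - y is a terminal: add 'y' and stop

Collecting: FIRST(S) = { 'x', 'y' }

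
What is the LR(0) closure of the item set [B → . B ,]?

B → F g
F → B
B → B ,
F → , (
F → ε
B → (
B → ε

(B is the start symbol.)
To compute CLOSURE, for each item [A → α.Bβ] where B is a non-terminal, add [B → .γ] for all productions B → γ; repeat for the newly added items until nothing changes.

Start with: [B → . B ,]
  [B → . B ,] has the dot before B: add [B → . F g], [B → . (], [B → .]
  [B → . F g] has the dot before F: add [F → . B], [F → . , (], [F → .]
No further items can be added.

CLOSURE = { [B → . (], [B → . B ,], [B → . F g], [B → .], [F → . , (], [F → . B], [F → .] }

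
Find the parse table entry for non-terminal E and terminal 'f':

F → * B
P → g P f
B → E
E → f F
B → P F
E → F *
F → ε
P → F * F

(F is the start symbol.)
To find M[E, 'f'], we find productions for E where 'f' is in the predict set (PREDICT(N → α) = (FIRST(α) \ {ε}) ∪ (FOLLOW(N) if α ⇒* ε)).

Relevant sets:
  FIRST(F) = { '*', ε }

E → f F: PREDICT = { 'f' }
  'f' is in predict set, so this production goes in M[E, 'f']
E → F *: PREDICT = { '*' }

M[E, 'f'] = E → f F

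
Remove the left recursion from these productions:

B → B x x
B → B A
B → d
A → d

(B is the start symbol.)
B is directly left-recursive. The standard transformation for
  A → A α₁ | ... | A α_m | β₁ | ... | β_n
is
  A  → β₁ A' | ... | β_n A'
  A' → α₁ A' | ... | α_m A' | ε

B → d becomes B → d B'
B → B x x becomes B' → x x B'
B → B A becomes B' → A B'
Add B' → ε

Productions for other non-terminals are unchanged:
  A → d

Resulting grammar:
B → d B'
B' → x x B'
B' → A B'
B' → ε
A → d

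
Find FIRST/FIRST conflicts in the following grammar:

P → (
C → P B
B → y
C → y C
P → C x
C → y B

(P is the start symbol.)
A FIRST/FIRST conflict occurs when two productions N → α and N → β for the same non-terminal have FIRST(α) ∩ FIRST(β) ≠ ∅ (with ε ∈ FIRST of a nullable right-hand side, so two nullable alternatives also conflict).

FIRST sets of the non-terminals at (or reachable through a nullable prefix from) the front of some alternative:
  FIRST(C) = { '(', 'y' }
  FIRST(P) = { '(', 'y' }

Productions for P:
  P → (: FIRST = { '(' }
  P → C x: FIRST = { '(', 'y' }
Productions for C:
  C → P B: FIRST = { '(', 'y' }
  C → y C: FIRST = { 'y' }
  C → y B: FIRST = { 'y' }
B has only one production, so no FIRST/FIRST conflict is possible there.

Conflict for P: P → ( and P → C x
  Overlap: { '(' }
Conflict for C: C → P B and C → y C
  Overlap: { 'y' }
Conflict for C: C → P B and C → y B
  Overlap: { 'y' }
Conflict for C: C → y C and C → y B
  Overlap: { 'y' }

Answer: Yes. P → '(' / P → C x on { '(' }; C → P B / C → y C on { 'y' }; C → P B / C → y B on { 'y' }; C → y C / C → y B on { 'y' }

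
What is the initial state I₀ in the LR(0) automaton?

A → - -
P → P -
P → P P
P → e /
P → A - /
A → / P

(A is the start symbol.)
First, augment the grammar with A' → A
I₀ = CLOSURE({ [A' → . A] }):
  [A' → . A] has the dot before A: add [A → . - -], [A → . / P]
No further items can be added.

I₀ = { [A → . - -], [A → . / P], [A' → . A] }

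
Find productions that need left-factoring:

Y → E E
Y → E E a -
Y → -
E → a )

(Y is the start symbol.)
Left-factoring is needed when two productions for the same non-terminal
share a common prefix on the right-hand side.

Productions for Y:
  Y → E E
  Y → E E a -
  Y → -

Found common prefix 'E E' in productions for Y

Answer: Yes, Y has productions with common prefix 'E E'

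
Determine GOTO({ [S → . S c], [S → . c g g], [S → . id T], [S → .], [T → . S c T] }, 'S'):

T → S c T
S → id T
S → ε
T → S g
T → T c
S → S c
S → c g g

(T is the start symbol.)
GOTO(I, 'S') = CLOSURE({ [A → αX.β] : [A → α.Xβ] ∈ I, X = 'S' })

Items with dot before 'S', with the dot advanced:
  [S → . S c] → [S → S . c]
  [T → . S c T] → [T → S . c T]
Closure adds nothing (no advanced item has the dot before a non-terminal).

GOTO = { [S → S . c], [T → S . c T] }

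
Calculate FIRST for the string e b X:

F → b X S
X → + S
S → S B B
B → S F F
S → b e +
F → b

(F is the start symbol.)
To compute FIRST(e b X), process the symbols left to right:
Symbol e is a terminal. Add 'e' and stop.
FIRST(e b X) = { 'e' }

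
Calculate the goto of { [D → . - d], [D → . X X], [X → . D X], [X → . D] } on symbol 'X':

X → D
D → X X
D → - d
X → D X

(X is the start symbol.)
{ [D → . - d], [D → . X X], [D → X . X], [X → . D X], [X → . D] }

GOTO(I, 'X') = CLOSURE({ [A → αX.β] : [A → α.Xβ] ∈ I, X = 'X' })

Items with dot before 'X', with the dot advanced:
  [D → . X X] → [D → X . X]
Closure of the advanced items:
  [D → X . X] has the dot before X: add [X → . D], [X → . D X]
  [X → . D] has the dot before D: add [D → . X X], [D → . - d]

GOTO = { [D → . - d], [D → . X X], [D → X . X], [X → . D X], [X → . D] }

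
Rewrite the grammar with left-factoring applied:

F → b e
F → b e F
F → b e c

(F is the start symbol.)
Left-factoring transforms A → αβ₁ | αβ₂ into A → αA' and A' → β₁ | β₂
(α is the longest common prefix among the alternatives). Repeat until
no nonterminal has two alternatives with a common prefix.

Round 1: F has alternatives sharing prefix 'b e'. Introduce F': F → b e F'
  Add: F' → ε
  Add: F' → F
  Add: F' → c

No remaining common prefixes — done.

Resulting grammar:
F → b e F'
F' → ε
F' → F
F' → c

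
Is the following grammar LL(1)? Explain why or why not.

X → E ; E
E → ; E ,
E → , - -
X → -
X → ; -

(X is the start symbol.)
No. Predict set conflict for X: { ';' }

Relevant sets:
  FIRST(E) = { ',', ';' }

For X:
  PREDICT(X → E ';' E) = { ',', ';' }
  PREDICT(X → '-') = { '-' }
  PREDICT(X → ';' '-') = { ';' }
For E:
  PREDICT(E → ';' E ',') = { ';' }
  PREDICT(E → ',' '-' '-') = { ',' }

Conflict found: Predict set conflict for X: { ';' }
The grammar is NOT LL(1).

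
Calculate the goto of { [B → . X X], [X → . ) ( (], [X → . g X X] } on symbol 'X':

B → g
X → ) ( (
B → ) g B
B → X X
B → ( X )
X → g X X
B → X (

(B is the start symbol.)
{ [B → X . X], [X → . ) ( (], [X → . g X X] }

GOTO(I, 'X') = CLOSURE({ [A → αX.β] : [A → α.Xβ] ∈ I, X = 'X' })

Items with dot before 'X', with the dot advanced:
  [B → . X X] → [B → X . X]
Closure of the advanced items:
  [B → X . X] has the dot before X: add [X → . ) ( (], [X → . g X X]

GOTO = { [B → X . X], [X → . ) ( (], [X → . g X X] }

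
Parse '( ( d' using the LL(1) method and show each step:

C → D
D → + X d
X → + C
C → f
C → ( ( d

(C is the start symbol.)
Stack is shown with the top on the left.

Stack    Input    Action
------------------------
C $      ( ( d $  output C → ( ( d
( ( d $  ( ( d $  match '('
( d $    ( d $    match '('
d $      d $      match 'd'
$        $        accept

The string is accepted.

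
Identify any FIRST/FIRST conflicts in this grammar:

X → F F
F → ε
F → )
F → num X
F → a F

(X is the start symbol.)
No FIRST/FIRST conflicts.

A FIRST/FIRST conflict occurs when two productions N → α and N → β for the same non-terminal have FIRST(α) ∩ FIRST(β) ≠ ∅ (with ε ∈ FIRST of a nullable right-hand side, so two nullable alternatives also conflict).

Productions for F:
  F → ε: FIRST = { ε }
  F → ): FIRST = { ')' }
  F → num X: FIRST = { 'num' }
  F → a F: FIRST = { 'a' }
X has only one production, so no FIRST/FIRST conflict is possible there.

All alternatives of each non-terminal have pairwise disjoint FIRST sets.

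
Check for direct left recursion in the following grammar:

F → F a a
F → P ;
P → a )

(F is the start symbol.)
Yes, F is left-recursive

F → F a a: LEFT RECURSIVE (starts with F)
F → P ;: starts with P
P → a ): starts with a

The grammar has direct left recursion on: F.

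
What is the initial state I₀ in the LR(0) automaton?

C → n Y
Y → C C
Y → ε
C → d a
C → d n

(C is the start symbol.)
{ [C → . d a], [C → . d n], [C → . n Y], [C' → . C] }

First, augment the grammar with C' → C
I₀ = CLOSURE({ [C' → . C] }):
  [C' → . C] has the dot before C: add [C → . n Y], [C → . d a], [C → . d n]
No further items can be added.

I₀ = { [C → . d a], [C → . d n], [C → . n Y], [C' → . C] }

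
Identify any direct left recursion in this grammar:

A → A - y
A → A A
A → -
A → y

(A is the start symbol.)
A → A - y: LEFT RECURSIVE (starts with A)
A → A A: LEFT RECURSIVE (starts with A)
A → -: starts with '-'
A → y: starts with y

The grammar has direct left recursion on: A.

Answer: Yes, A is left-recursive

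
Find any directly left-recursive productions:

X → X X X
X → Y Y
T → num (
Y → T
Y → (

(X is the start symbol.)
Yes, X is left-recursive

X → X X X: LEFT RECURSIVE (starts with X)
X → Y Y: starts with Y
T → num (: starts with num
Y → T: starts with T
Y → (: starts with '('

The grammar has direct left recursion on: X.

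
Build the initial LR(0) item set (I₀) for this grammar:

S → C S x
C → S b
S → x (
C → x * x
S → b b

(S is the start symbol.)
First, augment the grammar with S' → S
I₀ = CLOSURE({ [S' → . S] }):
  [S' → . S] has the dot before S: add [S → . C S x], [S → . x (], [S → . b b]
  [S → . C S x] has the dot before C: add [C → . S b], [C → . x * x]
No further items can be added.

I₀ = { [C → . S b], [C → . x * x], [S → . C S x], [S → . b b], [S → . x (], [S' → . S] }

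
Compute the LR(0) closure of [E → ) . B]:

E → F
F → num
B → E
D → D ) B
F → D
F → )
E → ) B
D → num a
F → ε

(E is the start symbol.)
{ [B → . E], [D → . D ) B], [D → . num a], [E → ) . B], [E → . ) B], [E → . F], [F → . )], [F → . D], [F → . num], [F → .] }

To compute CLOSURE, for each item [A → α.Bβ] where B is a non-terminal, add [B → .γ] for all productions B → γ; repeat for the newly added items until nothing changes.

Start with: [E → ) . B]
  [E → ) . B] has the dot before B: add [B → . E]
  [B → . E] has the dot before E: add [E → . F], [E → . ) B]
  [E → . F] has the dot before F: add [F → . num], [F → . D], [F → . )], [F → .]
  [F → . D] has the dot before D: add [D → . D ) B], [D → . num a]
No further items can be added.

CLOSURE = { [B → . E], [D → . D ) B], [D → . num a], [E → ) . B], [E → . ) B], [E → . F], [F → . )], [F → . D], [F → . num], [F → .] }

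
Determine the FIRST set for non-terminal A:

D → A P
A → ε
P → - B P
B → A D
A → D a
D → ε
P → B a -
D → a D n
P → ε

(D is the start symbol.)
{ '-', 'a', ε }

FIRST sets of the other non-terminals involved (by the same procedure, iterated to a fixed point):
  FIRST(D) = { '-', 'a', ε }

From A → ε:
  - ε-production, so ε ∈ FIRST(A)
From A → D a:
  - D is a non-terminal: add FIRST(D) \ {ε} = { '-', 'a' }
    D is nullable, so continue to the next symbol
  - a is a terminal: add 'a' and stop

Collecting: FIRST(A) = { '-', 'a', ε }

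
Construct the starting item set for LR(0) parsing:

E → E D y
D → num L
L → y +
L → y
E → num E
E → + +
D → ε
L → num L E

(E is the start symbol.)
First, augment the grammar with E' → E
I₀ = CLOSURE({ [E' → . E] }):
  [E' → . E] has the dot before E: add [E → . E D y], [E → . num E], [E → . + +]
No further items can be added.

I₀ = { [E → . + +], [E → . E D y], [E → . num E], [E' → . E] }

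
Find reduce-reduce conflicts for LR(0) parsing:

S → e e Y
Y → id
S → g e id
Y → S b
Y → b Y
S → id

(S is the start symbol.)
A reduce-reduce conflict occurs when an LR(0) state has two complete items [A → α .] and [B → β .] — both call for a reduction, and with no lookahead the parser cannot choose between them.

Augment with S' → S and build the canonical LR(0) collection (I0 = CLOSURE({[S' → . S]}), then GOTO on every symbol after a dot until no new states appear). It has 14 states:
  I0: { [S → . e e Y], [S → . g e id], [S → . id], [S' → . S] }  — shift
  I1: { [S' → S .] }  — accept
  I2: { [S → e . e Y] }  — shift
  I3: { [S → g . e id] }  — shift
  I4: { [S → id .] }  — reduce
  I5: { [S → g e . id] }  — shift
  I6: { [S → g e id .] }  — reduce
  I7: { [S → . e e Y], [S → . g e id], [S → . id], [S → e e . Y], [Y → . S b], [Y → . b Y], [Y → . id] }  — shift
  I8: { [Y → S . b] }  — shift
  I9: { [S → e e Y .] }  — reduce
  I10: { [S → . e e Y], [S → . g e id], [S → . id], [Y → . S b], [Y → . b Y], [Y → . id], [Y → b . Y] }  — shift
  I11: { [S → id .], [Y → id .] }  — 2 reduces
  I12: { [Y → b Y .] }  — reduce
  I13: { [Y → S b .] }  — reduce

I11 contains complete items [S → id .], [Y → id .] — reduce-reduce conflict.

Answer: Yes — I11: [S → id .] vs [Y → id .]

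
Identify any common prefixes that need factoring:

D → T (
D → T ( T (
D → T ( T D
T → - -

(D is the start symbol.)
Yes, D has productions with common prefix 'T ('

Left-factoring is needed when two productions for the same non-terminal
share a common prefix on the right-hand side.

Productions for D:
  D → T (
  D → T ( T (
  D → T ( T D

Found common prefix 'T (' in productions for D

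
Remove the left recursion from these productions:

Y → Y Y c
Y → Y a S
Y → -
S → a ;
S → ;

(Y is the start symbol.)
Y → - Y'
Y' → Y c Y'
Y' → a S Y'
Y' → ε
S → a ;
S → ;

Y is directly left-recursive. The standard transformation for
  A → A α₁ | ... | A α_m | β₁ | ... | β_n
is
  A  → β₁ A' | ... | β_n A'
  A' → α₁ A' | ... | α_m A' | ε

Y → - becomes Y → - Y'
Y → Y Y c becomes Y' → Y c Y'
Y → Y a S becomes Y' → a S Y'
Add Y' → ε

Productions for other non-terminals are unchanged:
  S → a ;
  S → ;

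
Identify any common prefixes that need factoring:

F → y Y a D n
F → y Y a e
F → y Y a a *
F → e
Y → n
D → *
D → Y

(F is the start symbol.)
Left-factoring is needed when two productions for the same non-terminal
share a common prefix on the right-hand side.

Productions for F:
  F → y Y a D n
  F → y Y a e
  F → y Y a a *
  F → e
Productions for D:
  D → *
  D → Y

Found common prefix 'y Y a' in productions for F

Answer: Yes, F has productions with common prefix 'y Y a'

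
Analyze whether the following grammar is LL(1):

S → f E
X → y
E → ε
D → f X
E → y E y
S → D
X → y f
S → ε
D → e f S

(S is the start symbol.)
A grammar is LL(1) if for each non-terminal N with multiple productions, the predict sets of those productions are pairwise disjoint, where PREDICT(N → α) = (FIRST(α) \ {ε}) ∪ (FOLLOW(N) if α ⇒* ε).

Relevant sets:
  FIRST(D) = { 'e', 'f' }
  FOLLOW(S) = { $ }
  FOLLOW(E) = { $, 'y' }

For S:
  PREDICT(S → f E) = { 'f' }
  PREDICT(S → D) = { 'e', 'f' }
  PREDICT(S → ε) = { $ }
For X:
  PREDICT(X → y) = { 'y' }
  PREDICT(X → y f) = { 'y' }
For E:
  PREDICT(E → ε) = { $, 'y' }
  PREDICT(E → y E y) = { 'y' }
For D:
  PREDICT(D → f X) = { 'f' }
  PREDICT(D → e f S) = { 'e' }

Conflict found: Predict set conflict for S: { 'f' }
The grammar is NOT LL(1).

Answer: No. Predict set conflict for S: { 'f' }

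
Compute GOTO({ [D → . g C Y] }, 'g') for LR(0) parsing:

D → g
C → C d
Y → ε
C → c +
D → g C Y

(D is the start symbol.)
{ [C → . C d], [C → . c +], [D → g . C Y] }

GOTO(I, 'g') = CLOSURE({ [A → αX.β] : [A → α.Xβ] ∈ I, X = 'g' })

Items with dot before 'g', with the dot advanced:
  [D → . g C Y] → [D → g . C Y]
Closure of the advanced items:
  [D → g . C Y] has the dot before C: add [C → . C d], [C → . c +]

GOTO = { [C → . C d], [C → . c +], [D → g . C Y] }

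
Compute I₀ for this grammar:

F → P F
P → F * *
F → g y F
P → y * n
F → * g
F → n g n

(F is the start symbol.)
{ [F → . * g], [F → . P F], [F → . g y F], [F → . n g n], [F' → . F], [P → . F * *], [P → . y * n] }

First, augment the grammar with F' → F
I₀ = CLOSURE({ [F' → . F] }):
  [F' → . F] has the dot before F: add [F → . P F], [F → . g y F], [F → . * g], [F → . n g n]
  [F → . P F] has the dot before P: add [P → . F * *], [P → . y * n]
No further items can be added.

I₀ = { [F → . * g], [F → . P F], [F → . g y F], [F → . n g n], [F' → . F], [P → . F * *], [P → . y * n] }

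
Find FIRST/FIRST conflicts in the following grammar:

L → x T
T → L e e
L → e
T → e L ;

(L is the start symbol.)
FIRST sets of the non-terminals at (or reachable through a nullable prefix from) the front of some alternative:
  FIRST(L) = { 'e', 'x' }

Productions for L:
  L → x T: FIRST = { 'x' }
  L → e: FIRST = { 'e' }
Productions for T:
  T → L e e: FIRST = { 'e', 'x' }
  T → e L ;: FIRST = { 'e' }

Conflict for T: T → L e e and T → e L ;
  Overlap: { 'e' }

Answer: Yes. T → L e e / T → e L ';' on { 'e' }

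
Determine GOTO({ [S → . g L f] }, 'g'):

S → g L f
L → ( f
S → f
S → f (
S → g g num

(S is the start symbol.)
{ [L → . ( f], [S → g . L f] }

GOTO(I, 'g') = CLOSURE({ [A → αX.β] : [A → α.Xβ] ∈ I, X = 'g' })

Items with dot before 'g', with the dot advanced:
  [S → . g L f] → [S → g . L f]
Closure of the advanced items:
  [S → g . L f] has the dot before L: add [L → . ( f]

GOTO = { [L → . ( f], [S → g . L f] }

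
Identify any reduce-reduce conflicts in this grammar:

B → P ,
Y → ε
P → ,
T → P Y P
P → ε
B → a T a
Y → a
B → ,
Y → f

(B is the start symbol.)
Yes — I1: [B → , .] vs [P → , .]

A reduce-reduce conflict occurs when an LR(0) state has two complete items [A → α .] and [B → β .] — both call for a reduction, and with no lookahead the parser cannot choose between them.

Augment with B' → B and build the canonical LR(0) collection (I0 = CLOSURE({[B' → . B]}), then GOTO on every symbol after a dot until no new states appear). It has 14 states:
  I0: { [B → . ,], [B → . P ,], [B → . a T a], [B' → . B], [P → . ,], [P → .] }  — shift, reduce
  I1: { [B → , .], [P → , .] }  — 2 reduces
  I2: { [B' → B .] }  — accept
  I3: { [B → P . ,] }  — shift
  I4: { [B → a . T a], [P → . ,], [P → .], [T → . P Y P] }  — shift, reduce
  I5: { [P → , .] }  — reduce
  I6: { [T → P . Y P], [Y → . a], [Y → . f], [Y → .] }  — shift, reduce
  I7: { [B → a T . a] }  — shift
  I8: { [B → a T a .] }  — reduce
  I9: { [P → . ,], [P → .], [T → P Y . P] }  — shift, reduce
  I10: { [Y → a .] }  — reduce
  I11: { [Y → f .] }  — reduce
  I12: { [T → P Y P .] }  — reduce
  I13: { [B → P , .] }  — reduce

I1 contains complete items [B → , .], [P → , .] — reduce-reduce conflict.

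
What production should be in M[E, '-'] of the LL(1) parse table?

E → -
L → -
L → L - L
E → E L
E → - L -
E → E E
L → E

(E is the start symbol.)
E → -, E → E L, E → - L -, E → E E

To find M[E, '-'], we find productions for E where '-' is in the predict set (PREDICT(N → α) = (FIRST(α) \ {ε}) ∪ (FOLLOW(N) if α ⇒* ε)).

Relevant sets:
  FIRST(E) = { '-' }

E → -: PREDICT = { '-' }
  '-' is in predict set, so this production goes in M[E, '-']
E → E L: PREDICT = { '-' }
  '-' is in predict set, so this production goes in M[E, '-']
E → - L -: PREDICT = { '-' }
  '-' is in predict set, so this production goes in M[E, '-']
E → E E: PREDICT = { '-' }
  '-' is in predict set, so this production goes in M[E, '-']

M[E, '-'] = E → -, E → E L, E → - L -, E → E E  (a multiply-defined cell — the grammar is not LL(1))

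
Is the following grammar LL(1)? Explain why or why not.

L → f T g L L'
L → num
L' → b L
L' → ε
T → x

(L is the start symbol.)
No. Predict set conflict for L': { 'b' }

Relevant sets:
  FOLLOW(L') = { $, 'b' }

For L:
  PREDICT(L → f T g L L') = { 'f' }
  PREDICT(L → num) = { 'num' }
For L':
  PREDICT(L' → b L) = { 'b' }
  PREDICT(L' → ε) = { $, 'b' }
T has a single production, so nothing to check there.

Conflict found: Predict set conflict for L': { 'b' }
The grammar is NOT LL(1).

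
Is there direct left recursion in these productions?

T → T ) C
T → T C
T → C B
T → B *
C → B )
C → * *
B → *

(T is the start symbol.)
Yes, T is left-recursive

Direct left recursion occurs when N → N α for some non-terminal N (the right-hand side begins with the left-hand side itself).

T → T ) C: LEFT RECURSIVE (starts with T)
T → T C: LEFT RECURSIVE (starts with T)
T → C B: starts with C
T → B *: starts with B
C → B ): starts with B
C → * *: starts with '*'
B → *: starts with '*'

The grammar has direct left recursion on: T.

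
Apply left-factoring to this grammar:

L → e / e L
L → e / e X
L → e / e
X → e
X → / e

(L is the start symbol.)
Left-factoring transforms A → αβ₁ | αβ₂ into A → αA' and A' → β₁ | β₂
(α is the longest common prefix among the alternatives). Repeat until
no nonterminal has two alternatives with a common prefix.

Round 1: L has alternatives sharing prefix 'e / e'. Introduce L': L → e / e L'
  Add: L' → L
  Add: L' → X
  Add: L' → ε

No remaining common prefixes — done.

Resulting grammar:
L → e / e L'
L' → L
L' → X
L' → ε
X → e
X → / e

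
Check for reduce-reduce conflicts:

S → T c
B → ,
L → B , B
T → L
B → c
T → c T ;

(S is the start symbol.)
Augment with S' → S and build the canonical LR(0) collection (I0 = CLOSURE({[S' → . S]}), then GOTO on every symbol after a dot until no new states appear). It has 13 states:
  I0: { [B → . ,], [B → . c], [L → . B , B], [S → . T c], [S' → . S], [T → . L], [T → . c T ;] }  — shift
  I1: { [B → , .] }  — reduce
  I2: { [L → B . , B] }  — shift
  I3: { [T → L .] }  — reduce
  I4: { [S' → S .] }  — accept
  I5: { [S → T . c] }  — shift
  I6: { [B → . ,], [B → . c], [B → c .], [L → . B , B], [T → . L], [T → . c T ;], [T → c . T ;] }  — shift, reduce
  I7: { [T → c T . ;] }  — shift
  I8: { [T → c T ; .] }  — reduce
  I9: { [S → T c .] }  — reduce
  I10: { [B → . ,], [B → . c], [L → B , . B] }  — shift
  I11: { [L → B , B .] }  — reduce
  I12: { [B → c .] }  — reduce

No state contains more than one complete item.

Answer: No reduce-reduce conflicts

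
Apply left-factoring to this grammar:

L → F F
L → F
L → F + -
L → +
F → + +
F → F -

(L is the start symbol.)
Left-factoring transforms A → αβ₁ | αβ₂ into A → αA' and A' → β₁ | β₂
(α is the longest common prefix among the alternatives). Repeat until
no nonterminal has two alternatives with a common prefix.

Round 1: L has alternatives sharing prefix 'F'. Introduce L': L → F L'
  Add: L' → F
  Add: L' → ε
  Add: L' → + -

No remaining common prefixes — done.

Resulting grammar:
L → F L'
L' → F
L' → ε
L' → + -
L → +
F → + +
F → F -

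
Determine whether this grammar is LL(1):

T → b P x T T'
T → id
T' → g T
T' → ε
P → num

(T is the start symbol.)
Relevant sets:
  FOLLOW(T') = { $, 'g' }

For T:
  PREDICT(T → b P x T T') = { 'b' }
  PREDICT(T → id) = { 'id' }
For T':
  PREDICT(T' → g T) = { 'g' }
  PREDICT(T' → ε) = { $, 'g' }
P has a single production, so nothing to check there.

Conflict found: Predict set conflict for T': { 'g' }
The grammar is NOT LL(1).

Answer: No. Predict set conflict for T': { 'g' }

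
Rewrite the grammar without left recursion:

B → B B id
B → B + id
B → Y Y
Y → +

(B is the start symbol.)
B → Y Y B'
B' → B id B'
B' → + id B'
B' → ε
Y → +

B is directly left-recursive. The standard transformation for
  A → A α₁ | ... | A α_m | β₁ | ... | β_n
is
  A  → β₁ A' | ... | β_n A'
  A' → α₁ A' | ... | α_m A' | ε

B → Y Y becomes B → Y Y B'
B → B B id becomes B' → B id B'
B → B + id becomes B' → + id B'
Add B' → ε

Productions for other non-terminals are unchanged:
  Y → +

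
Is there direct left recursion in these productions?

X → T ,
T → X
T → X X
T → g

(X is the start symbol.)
Direct left recursion occurs when N → N α for some non-terminal N (the right-hand side begins with the left-hand side itself).

X → T ,: starts with T
T → X: starts with X
T → X X: starts with X
T → g: starts with g

No direct left recursion found.

Answer: No direct left recursion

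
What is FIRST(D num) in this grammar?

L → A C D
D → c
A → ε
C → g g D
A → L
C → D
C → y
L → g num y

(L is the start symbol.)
FIRST sets of the non-terminals involved (from the grammar, by fixed-point iteration):
  FIRST(D) = { 'c' }

To compute FIRST(D num), process the symbols left to right:
Symbol D is a non-terminal. Add FIRST(D) \ {ε} = { 'c' }
D is not nullable (ε ∉ FIRST(D)), so stop here.
FIRST(D num) = { 'c' }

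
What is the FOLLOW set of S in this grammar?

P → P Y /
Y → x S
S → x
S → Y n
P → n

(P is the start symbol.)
{ '/', 'n' }

To compute FOLLOW(S), find every occurrence of S on a right-hand side N → α S β: add FIRST(β) \ {ε}, and if β is empty or nullable also add FOLLOW(N). Iterate to a fixed point.

In Y → x S: S is at the end, add FOLLOW(Y)

The FOLLOW sets referred to above (computed the same way, to a fixed point):
  FOLLOW(Y) = { '/', 'n' }

Taking the union: FOLLOW(S) = { '/', 'n' }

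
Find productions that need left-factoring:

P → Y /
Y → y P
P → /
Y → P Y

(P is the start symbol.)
Left-factoring is needed when two productions for the same non-terminal
share a common prefix on the right-hand side.

Productions for P:
  P → Y /
  P → /
Productions for Y:
  Y → y P
  Y → P Y

No common prefixes found.

Answer: No, left-factoring is not needed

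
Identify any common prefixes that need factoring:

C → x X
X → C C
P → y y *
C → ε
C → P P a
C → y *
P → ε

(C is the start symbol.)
Left-factoring is needed when two productions for the same non-terminal
share a common prefix on the right-hand side.

Productions for C:
  C → x X
  C → ε
  C → P P a
  C → y *
Productions for P:
  P → y y *
  P → ε

No common prefixes found.

Answer: No, left-factoring is not needed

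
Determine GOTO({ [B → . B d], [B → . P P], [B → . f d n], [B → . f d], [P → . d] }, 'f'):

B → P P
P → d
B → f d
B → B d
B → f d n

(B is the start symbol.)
GOTO(I, 'f') = CLOSURE({ [A → αX.β] : [A → α.Xβ] ∈ I, X = 'f' })

Items with dot before 'f', with the dot advanced:
  [B → . f d] → [B → f . d]
  [B → . f d n] → [B → f . d n]
Closure adds nothing (no advanced item has the dot before a non-terminal).

GOTO = { [B → f . d n], [B → f . d] }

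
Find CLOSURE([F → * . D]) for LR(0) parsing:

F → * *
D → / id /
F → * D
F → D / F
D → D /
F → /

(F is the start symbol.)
To compute CLOSURE, for each item [A → α.Bβ] where B is a non-terminal, add [B → .γ] for all productions B → γ; repeat for the newly added items until nothing changes.

Start with: [F → * . D]
  [F → * . D] has the dot before D: add [D → . / id /], [D → . D /]
No further items can be added.

CLOSURE = { [D → . / id /], [D → . D /], [F → * . D] }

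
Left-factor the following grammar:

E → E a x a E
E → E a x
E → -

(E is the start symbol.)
E → E a x E'
E' → a E
E' → ε
E → -

Left-factoring transforms A → αβ₁ | αβ₂ into A → αA' and A' → β₁ | β₂
(α is the longest common prefix among the alternatives). Repeat until
no nonterminal has two alternatives with a common prefix.

Round 1: E has alternatives sharing prefix 'E a x'. Introduce E': E → E a x E'
  Add: E' → a E
  Add: E' → ε

No remaining common prefixes — done.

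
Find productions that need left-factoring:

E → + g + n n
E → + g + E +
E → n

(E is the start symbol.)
Yes, E has productions with common prefix '+ g +'

Left-factoring is needed when two productions for the same non-terminal
share a common prefix on the right-hand side.

Productions for E:
  E → + g + n n
  E → + g + E +
  E → n

Found common prefix '+ g +' in productions for E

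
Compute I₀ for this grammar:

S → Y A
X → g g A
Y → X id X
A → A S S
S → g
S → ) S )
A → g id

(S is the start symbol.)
{ [S → . ) S )], [S → . Y A], [S → . g], [S' → . S], [X → . g g A], [Y → . X id X] }

First, augment the grammar with S' → S
I₀ = CLOSURE({ [S' → . S] }):
  [S' → . S] has the dot before S: add [S → . Y A], [S → . g], [S → . ) S )]
  [S → . Y A] has the dot before Y: add [Y → . X id X]
  [Y → . X id X] has the dot before X: add [X → . g g A]
No further items can be added.

I₀ = { [S → . ) S )], [S → . Y A], [S → . g], [S' → . S], [X → . g g A], [Y → . X id X] }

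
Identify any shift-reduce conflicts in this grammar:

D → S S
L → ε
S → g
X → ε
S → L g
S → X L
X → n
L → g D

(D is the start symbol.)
Yes — I0: [L → .] vs [L → . g D]; I3: [L → .] vs [L → . g D]; I4: [L → .] vs [L → . g D]; I5: [L → .] vs [L → . g D]; I9: [L → .] vs [L → . g D]

A shift-reduce conflict occurs when an LR(0) state has both:
  - a complete (reduce) item [A → α .] (dot at the end), and
  - a shift item [B → β . c γ] (dot before a terminal).

Augment with D' → D and build the canonical LR(0) collection (I0 = CLOSURE({[D' → . D]}), then GOTO on every symbol after a dot until no new states appear). It has 12 states:
  I0: { [D → . S S], [D' → . D], [L → . g D], [L → .], [S → . L g], [S → . X L], [S → . g], [X → . n], [X → .] }  — shift, 2 reduces
  I1: { [D' → D .] }  — accept
  I2: { [S → L . g] }  — shift
  I3: { [D → S . S], [L → . g D], [L → .], [S → . L g], [S → . X L], [S → . g], [X → . n], [X → .] }  — shift, 2 reduces
  I4: { [L → . g D], [L → .], [S → X . L] }  — shift, reduce
  I5: { [D → . S S], [L → . g D], [L → .], [L → g . D], [S → . L g], [S → . X L], [S → . g], [S → g .], [X → . n], [X → .] }  — shift, 3 reduces
  I6: { [X → n .] }  — reduce
  I7: { [L → g D .] }  — reduce
  I8: { [S → X L .] }  — reduce
  I9: { [D → . S S], [L → . g D], [L → .], [L → g . D], [S → . L g], [S → . X L], [S → . g], [X → . n], [X → .] }  — shift, 2 reduces
  I10: { [D → S S .] }  — reduce
  I11: { [S → L g .] }  — reduce

I0 contains reduce items [L → .], [X → .] and shift items [L → . g D], [S → . g], [X → . n] — shift-reduce conflict.
I3 contains reduce items [L → .], [X → .] and shift items [L → . g D], [S → . g], [X → . n] — shift-reduce conflict.
I4 contains reduce item [L → .] and shift item [L → . g D] — shift-reduce conflict.
I5 contains reduce items [L → .], [S → g .], [X → .] and shift items [L → . g D], [S → . g], [X → . n] — shift-reduce conflict.
I9 contains reduce items [L → .], [X → .] and shift items [L → . g D], [S → . g], [X → . n] — shift-reduce conflict.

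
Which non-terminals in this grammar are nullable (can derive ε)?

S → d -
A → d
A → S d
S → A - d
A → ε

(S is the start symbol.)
A non-terminal is nullable if it can derive ε (the empty string): either it has an ε-production, or it has a production whose right-hand side consists entirely of nullable non-terminals.

ε-productions: A → ε
So A is immediately nullable.
No further non-terminal can be added: every production for the remaining non-terminals contains a terminal or a non-nullable non-terminal.
Nullable = { 'A' }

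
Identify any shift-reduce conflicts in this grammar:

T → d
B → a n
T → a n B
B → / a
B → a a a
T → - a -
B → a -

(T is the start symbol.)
No shift-reduce conflicts

Augment with T' → T and build the canonical LR(0) collection (I0 = CLOSURE({[T' → . T]}), then GOTO on every symbol after a dot until no new states appear). It has 16 states:
  I0: { [T → . - a -], [T → . a n B], [T → . d], [T' → . T] }  — shift
  I1: { [T → - . a -] }  — shift
  I2: { [T' → T .] }  — accept
  I3: { [T → a . n B] }  — shift
  I4: { [T → d .] }  — reduce
  I5: { [B → . / a], [B → . a -], [B → . a a a], [B → . a n], [T → a n . B] }  — shift
  I6: { [B → / . a] }  — shift
  I7: { [T → a n B .] }  — reduce
  I8: { [B → a . -], [B → a . a a], [B → a . n] }  — shift
  I9: { [B → a - .] }  — reduce
  I10: { [B → a a . a] }  — shift
  I11: { [B → a n .] }  — reduce
  I12: { [B → a a a .] }  — reduce
  I13: { [B → / a .] }  — reduce
  I14: { [T → - a . -] }  — shift
  I15: { [T → - a - .] }  — reduce

No state contains both a complete item and a shift item.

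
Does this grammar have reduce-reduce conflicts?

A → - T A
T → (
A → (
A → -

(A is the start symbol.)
A reduce-reduce conflict occurs when an LR(0) state has two complete items [A → α .] and [B → β .] — both call for a reduction, and with no lookahead the parser cannot choose between them.

Augment with A' → A and build the canonical LR(0) collection (I0 = CLOSURE({[A' → . A]}), then GOTO on every symbol after a dot until no new states appear). It has 7 states:
  I0: { [A → . (], [A → . - T A], [A → . -], [A' → . A] }  — shift
  I1: { [A → ( .] }  — reduce
  I2: { [A → - . T A], [A → - .], [T → . (] }  — shift, reduce
  I3: { [A' → A .] }  — accept
  I4: { [T → ( .] }  — reduce
  I5: { [A → - T . A], [A → . (], [A → . - T A], [A → . -] }  — shift
  I6: { [A → - T A .] }  — reduce

No state contains more than one complete item.

Answer: No reduce-reduce conflicts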